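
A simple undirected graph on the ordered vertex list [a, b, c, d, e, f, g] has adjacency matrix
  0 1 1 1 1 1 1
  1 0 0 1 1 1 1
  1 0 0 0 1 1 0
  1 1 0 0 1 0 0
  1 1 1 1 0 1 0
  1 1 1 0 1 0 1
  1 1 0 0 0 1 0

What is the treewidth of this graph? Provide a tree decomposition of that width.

Each bag holds 4 vertices, so the decomposition has width 3, which upper-bounds the treewidth. Conversely, {a, b, d, e} is a clique of size 4, and the vertices of any clique must share a bag in every tree decomposition; so some bag has ≥ 4 vertices and tw(G) ≥ 3. The upper and lower bounds meet at 3, so that is the treewidth.

Treewidth 3.
Bags: B1 = {a, b, e, f}  B2 = {a, b, f, g}  B3 = {a, b, d, e}  B4 = {a, c, e, f}
Tree: B1–B2, B1–B3, B1–B4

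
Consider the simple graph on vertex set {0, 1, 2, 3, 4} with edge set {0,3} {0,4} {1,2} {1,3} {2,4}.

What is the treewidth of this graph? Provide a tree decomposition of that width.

Treewidth 2.
One optimal decomposition is:
Bags: B1 = {0, 1, 3}  B2 = {0, 1, 2}  B3 = {0, 2, 4}
Tree: B1–B2, B2–B3

Every bag has size at most 3, so the width is 3 − 1 = 2 and tw(G) ≤ 2. For the lower bound, G contains the cycle 0–3–1–2–4–0, so G is not a forest; only forests have treewidth ≤ 1, hence tw(G) ≥ 2. Hence tw(G) = 2 exactly.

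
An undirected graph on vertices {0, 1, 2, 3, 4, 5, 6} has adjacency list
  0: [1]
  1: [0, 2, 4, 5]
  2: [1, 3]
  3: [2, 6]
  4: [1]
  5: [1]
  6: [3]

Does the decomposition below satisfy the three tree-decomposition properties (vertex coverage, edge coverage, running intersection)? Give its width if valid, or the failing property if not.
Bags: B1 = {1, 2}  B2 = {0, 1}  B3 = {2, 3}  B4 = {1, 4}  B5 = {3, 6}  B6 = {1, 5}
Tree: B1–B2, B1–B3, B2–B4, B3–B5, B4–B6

Yes; width 1.

Vertex coverage: the bags together contain {0, 1, 2, 3, 4, 5, 6}, the full vertex set. Edge coverage: each edge of G has both endpoints in at least one bag. Running intersection: for every vertex, the bags containing it form a connected subtree. All three properties hold, so this is a valid tree decomposition of width max|bag| − 1 = 1, and hence tw(G) ≤ 1.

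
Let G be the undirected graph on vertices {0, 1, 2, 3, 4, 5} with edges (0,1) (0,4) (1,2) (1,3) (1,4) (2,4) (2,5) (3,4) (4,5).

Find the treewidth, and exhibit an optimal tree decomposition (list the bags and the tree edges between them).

Treewidth 2.
One optimal decomposition is:
Bags: B1 = {0, 1, 4}  B2 = {1, 3, 4}  B3 = {1, 2, 4}  B4 = {2, 4, 5}
Tree: B1–B2, B1–B3, B3–B4

Every bag has size at most 3, so the width is 3 − 1 = 2 and tw(G) ≤ 2. For the lower bound, the 3 vertices {0, 1, 4} are pairwise adjacent, and any tree decomposition puts a clique entirely inside one bag — forcing width ≥ 2. The upper and lower bounds meet at 2, so that is the treewidth.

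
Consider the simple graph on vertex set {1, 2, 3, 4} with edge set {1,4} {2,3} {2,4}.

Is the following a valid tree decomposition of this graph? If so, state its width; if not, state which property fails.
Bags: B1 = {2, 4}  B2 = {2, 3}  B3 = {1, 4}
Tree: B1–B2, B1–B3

Yes; width 1.

Every vertex of G appears in some bag (union = {1, 2, 3, 4}); every edge is covered by a bag; and for each vertex v the set of bags containing v is connected in the bag tree. The decomposition is therefore valid. The largest bag has 2 vertices, so the width is 1.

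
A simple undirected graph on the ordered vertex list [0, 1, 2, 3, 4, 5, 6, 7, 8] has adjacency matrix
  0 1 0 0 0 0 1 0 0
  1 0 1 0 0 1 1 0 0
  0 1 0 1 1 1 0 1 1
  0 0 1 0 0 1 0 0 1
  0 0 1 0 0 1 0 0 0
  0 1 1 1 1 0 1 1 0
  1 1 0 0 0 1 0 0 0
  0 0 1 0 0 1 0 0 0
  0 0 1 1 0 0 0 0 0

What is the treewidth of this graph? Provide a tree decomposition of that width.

Every bag has size at most 3, so the width is 3 − 1 = 2 and tw(G) ≤ 2. For the lower bound, the 3 vertices {0, 1, 6} are pairwise adjacent, and any tree decomposition puts a clique entirely inside one bag — forcing width ≥ 2. Therefore the treewidth is 2.

Treewidth 2.
One optimal decomposition is:
Bags: B1 = {2, 3, 5}  B2 = {1, 2, 5}  B3 = {2, 4, 5}  B4 = {2, 5, 7}  B5 = {2, 3, 8}  B6 = {1, 5, 6}  B7 = {0, 1, 6}
Tree: B1–B2, B2–B3, B3–B4, B1–B5, B2–B6, B6–B7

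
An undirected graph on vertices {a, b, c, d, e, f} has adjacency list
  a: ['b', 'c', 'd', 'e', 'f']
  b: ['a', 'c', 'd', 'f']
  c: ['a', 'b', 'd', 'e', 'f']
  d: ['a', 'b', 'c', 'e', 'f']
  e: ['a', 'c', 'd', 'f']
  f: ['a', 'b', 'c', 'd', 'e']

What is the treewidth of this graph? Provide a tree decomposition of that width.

Each bag holds 5 vertices, so the decomposition has width 4, which upper-bounds the treewidth. On the other hand G contains the 5-clique {a, c, d, e, f}. A clique must lie in a single bag of any decomposition, so no decomposition can have width below 4. Combining the bounds, tw(G) = 4.

Treewidth 4.
Bags: B1 = {a, c, d, e, f}  B2 = {a, b, c, d, f}
Tree: B1–B2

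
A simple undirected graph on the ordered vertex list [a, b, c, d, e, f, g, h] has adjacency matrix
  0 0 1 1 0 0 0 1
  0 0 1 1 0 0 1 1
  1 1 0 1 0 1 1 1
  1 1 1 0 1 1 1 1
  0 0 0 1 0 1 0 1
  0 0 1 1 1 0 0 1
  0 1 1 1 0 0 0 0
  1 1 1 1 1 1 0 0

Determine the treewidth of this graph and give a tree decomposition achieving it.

Each bag holds 4 vertices, so the decomposition has width 3, which upper-bounds the treewidth. On the other hand G contains the 4-clique {b, c, d, g}. A clique must lie in a single bag of any decomposition, so no decomposition can have width below 3. Combining the bounds, tw(G) = 3.

Treewidth 3.
One optimal decomposition is:
Bags: B1 = {b, c, d, h}  B2 = {b, c, d, g}  B3 = {c, d, f, h}  B4 = {d, e, f, h}  B5 = {a, c, d, h}
Tree: B1–B2, B1–B3, B3–B4, B3–B5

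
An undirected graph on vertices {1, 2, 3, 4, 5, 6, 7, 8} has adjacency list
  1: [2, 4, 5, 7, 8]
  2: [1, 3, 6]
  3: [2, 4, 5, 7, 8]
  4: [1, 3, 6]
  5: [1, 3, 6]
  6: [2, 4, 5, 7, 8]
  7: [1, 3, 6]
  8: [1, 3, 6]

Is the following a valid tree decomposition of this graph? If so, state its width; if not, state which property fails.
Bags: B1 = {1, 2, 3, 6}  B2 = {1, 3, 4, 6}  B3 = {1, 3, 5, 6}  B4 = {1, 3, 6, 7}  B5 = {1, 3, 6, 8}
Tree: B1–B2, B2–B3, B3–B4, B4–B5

Every vertex of G appears in some bag (union = {1, 2, 3, 4, 5, 6, 7, 8}); every edge is covered by a bag; and for each vertex v the set of bags containing v is connected in the bag tree. The decomposition is therefore valid. The largest bag has 4 vertices, so the width is 3.

Yes; width 3.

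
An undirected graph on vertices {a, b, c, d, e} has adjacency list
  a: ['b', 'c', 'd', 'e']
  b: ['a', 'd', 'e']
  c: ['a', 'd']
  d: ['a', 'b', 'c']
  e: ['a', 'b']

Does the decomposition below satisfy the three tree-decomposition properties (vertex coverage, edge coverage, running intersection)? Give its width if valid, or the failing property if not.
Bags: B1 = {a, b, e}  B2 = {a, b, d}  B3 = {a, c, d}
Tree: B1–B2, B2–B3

Yes; width 2.

Vertex coverage: the bags together contain {a, b, c, d, e}, the full vertex set. Edge coverage: each edge of G has both endpoints in at least one bag. Running intersection: for every vertex, the bags containing it form a connected subtree. All three properties hold, so this is a valid tree decomposition of width max|bag| − 1 = 2, and hence tw(G) ≤ 2.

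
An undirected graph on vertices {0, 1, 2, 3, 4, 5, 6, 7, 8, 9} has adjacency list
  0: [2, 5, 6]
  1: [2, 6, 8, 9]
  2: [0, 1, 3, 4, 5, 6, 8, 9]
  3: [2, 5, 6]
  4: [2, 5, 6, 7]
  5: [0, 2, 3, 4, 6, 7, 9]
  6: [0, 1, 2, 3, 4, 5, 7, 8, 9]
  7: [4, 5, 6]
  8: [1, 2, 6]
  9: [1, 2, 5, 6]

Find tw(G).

3

A width-3 tree decomposition is:
Bags: B1 = {2, 4, 5, 6}  B2 = {2, 3, 5, 6}  B3 = {4, 5, 6, 7}  B4 = {0, 2, 5, 6}  B5 = {2, 5, 6, 9}  B6 = {1, 2, 6, 9}  B7 = {1, 2, 6, 8}
Tree: B1–B2, B1–B3, B1–B4, B1–B5, B5–B6, B6–B7
The largest bag has 4 vertices, giving width 3; this decomposition certifies tw(G) ≤ 3. Conversely, {1, 2, 6, 8} is a clique of size 4, and the vertices of any clique must share a bag in every tree decomposition; so some bag has ≥ 4 vertices and tw(G) ≥ 3. The upper and lower bounds meet at 3, so that is the treewidth.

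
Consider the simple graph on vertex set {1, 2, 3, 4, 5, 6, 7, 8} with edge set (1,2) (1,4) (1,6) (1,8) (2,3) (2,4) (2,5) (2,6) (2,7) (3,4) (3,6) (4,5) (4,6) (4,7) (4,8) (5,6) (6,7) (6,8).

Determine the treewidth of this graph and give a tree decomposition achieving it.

Treewidth 3.
One such decomposition:
Bags: B1 = {2, 3, 4, 6}  B2 = {2, 4, 5, 6}  B3 = {1, 2, 4, 6}  B4 = {1, 4, 6, 8}  B5 = {2, 4, 6, 7}
Tree: B1–B2, B1–B3, B3–B4, B2–B5

Every bag has size at most 4, so the width is 4 − 1 = 3 and tw(G) ≤ 3. On the other hand G contains the 4-clique {1, 4, 6, 8}. A clique must lie in a single bag of any decomposition, so no decomposition can have width below 3. Hence tw(G) = 3 exactly.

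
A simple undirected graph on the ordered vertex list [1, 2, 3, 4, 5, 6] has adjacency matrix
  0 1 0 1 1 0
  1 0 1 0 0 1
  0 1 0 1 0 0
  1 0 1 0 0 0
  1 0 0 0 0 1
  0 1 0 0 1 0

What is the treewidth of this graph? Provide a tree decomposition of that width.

The largest bag has 3 vertices, giving width 2; this decomposition certifies tw(G) ≤ 2. For the lower bound, G contains the cycle 5–6–2–1–5, so G is not a forest; only forests have treewidth ≤ 1, hence tw(G) ≥ 2. Combining the bounds, tw(G) = 2.

Treewidth 2.
Bags: B1 = {1, 5, 6}  B2 = {1, 2, 6}  B3 = {1, 2, 4}  B4 = {2, 3, 4}
Tree: B1–B2, B2–B3, B3–B4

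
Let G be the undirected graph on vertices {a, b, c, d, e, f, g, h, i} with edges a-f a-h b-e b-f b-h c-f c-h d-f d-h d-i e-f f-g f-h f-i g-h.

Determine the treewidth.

A width-2 tree decomposition is:
Bags: B1 = {d, f, h}  B2 = {f, g, h}  B3 = {b, f, h}  B4 = {b, e, f}  B5 = {c, f, h}  B6 = {a, f, h}  B7 = {d, f, i}
Tree: B1–B2, B2–B3, B3–B4, B1–B5, B2–B6, B1–B7
Every bag has size at most 3, so the width is 3 − 1 = 2 and tw(G) ≤ 2. Conversely, {b, e, f} is a clique of size 3, and the vertices of any clique must share a bag in every tree decomposition; so some bag has ≥ 3 vertices and tw(G) ≥ 2. Therefore the treewidth is 2.

2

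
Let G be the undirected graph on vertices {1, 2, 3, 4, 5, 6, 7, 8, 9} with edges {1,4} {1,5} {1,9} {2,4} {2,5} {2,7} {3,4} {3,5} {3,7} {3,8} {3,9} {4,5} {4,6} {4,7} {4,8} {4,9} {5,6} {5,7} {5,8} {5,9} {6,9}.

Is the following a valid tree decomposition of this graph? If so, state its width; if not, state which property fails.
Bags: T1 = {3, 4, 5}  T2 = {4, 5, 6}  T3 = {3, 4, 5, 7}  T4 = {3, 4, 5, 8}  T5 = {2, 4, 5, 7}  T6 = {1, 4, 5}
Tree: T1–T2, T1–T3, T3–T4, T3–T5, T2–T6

No — vertex 9 appears in no bag.

A tree decomposition must satisfy three properties: every vertex lies in some bag; for every edge, both endpoints lie together in some bag; and for every vertex, the bags containing it form a connected subtree. Here vertex 9 appears in no bag, so the decomposition is invalid.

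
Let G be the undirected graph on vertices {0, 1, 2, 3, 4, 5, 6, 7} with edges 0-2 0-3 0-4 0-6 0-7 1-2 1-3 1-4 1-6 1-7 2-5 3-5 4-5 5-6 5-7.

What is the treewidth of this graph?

3

A width-3 tree decomposition is:
Bags: B1 = {0, 1, 4, 5}  B2 = {0, 1, 5, 7}  B3 = {0, 1, 3, 5}  B4 = {0, 1, 5, 6}  B5 = {0, 1, 2, 5}
Tree: B1–B2, B2–B3, B3–B4, B4–B5
The largest bag has 4 vertices, giving width 3; this decomposition certifies tw(G) ≤ 3. For the lower bound: the 4 vertex sets {0,4}, {1,7}, {5}, {3} are disjoint, each induces a connected subgraph, and every pair is joined by at least one edge of G. Contracting each set to a single vertex therefore yields K_{4} as a minor, and since treewidth is minor-monotone, tw(G) ≥ tw(K_{4}) = 3. Hence tw(G) = 3 exactly.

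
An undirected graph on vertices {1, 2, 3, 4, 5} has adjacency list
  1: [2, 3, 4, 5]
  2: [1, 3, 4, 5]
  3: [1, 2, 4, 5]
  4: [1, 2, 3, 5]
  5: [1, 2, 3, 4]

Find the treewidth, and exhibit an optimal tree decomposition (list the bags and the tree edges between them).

With just one bag of size 5, the width is 5 − 1 = 4, so tw(G) ≤ 4. For the lower bound, the 5 vertices {1, 2, 3, 4, 5} are pairwise adjacent, and any tree decomposition puts a clique entirely inside one bag — forcing width ≥ 4. Hence tw(G) = 4 exactly.

Treewidth 4.
One such decomposition:
Bags: B1 = {1, 2, 3, 4, 5}
Tree: (single bag)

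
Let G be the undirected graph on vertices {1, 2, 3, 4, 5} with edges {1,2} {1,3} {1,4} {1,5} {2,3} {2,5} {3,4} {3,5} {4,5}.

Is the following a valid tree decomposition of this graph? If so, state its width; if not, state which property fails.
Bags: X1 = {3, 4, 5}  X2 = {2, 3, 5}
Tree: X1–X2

A tree decomposition must satisfy three properties: every vertex lies in some bag; for every edge, both endpoints lie together in some bag; and for every vertex, the bags containing it form a connected subtree. Here vertex 1 appears in no bag, so the decomposition is invalid.

No — vertex 1 appears in no bag.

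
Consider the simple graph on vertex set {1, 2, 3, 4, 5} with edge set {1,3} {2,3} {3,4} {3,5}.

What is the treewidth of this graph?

1

A width-1 tree decomposition is:
Bags: B1 = {3, 4}  B2 = {2, 3}  B3 = {3, 5}  B4 = {1, 3}
Tree: B1–B2, B1–B3, B2–B4
Every bag has size at most 2, so the width is 2 − 1 = 1 and tw(G) ≤ 1. Any graph with an edge has treewidth ≥ 1, and G has the edge 4–3. The upper and lower bounds meet at 1, so that is the treewidth.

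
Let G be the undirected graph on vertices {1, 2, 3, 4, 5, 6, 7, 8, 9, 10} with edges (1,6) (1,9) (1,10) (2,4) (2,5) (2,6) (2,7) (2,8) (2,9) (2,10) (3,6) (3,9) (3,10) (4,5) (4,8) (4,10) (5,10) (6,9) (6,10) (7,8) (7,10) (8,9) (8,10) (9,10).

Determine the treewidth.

3

A width-3 tree decomposition is:
Bags: B1 = {2, 6, 9, 10}  B2 = {2, 8, 9, 10}  B3 = {3, 6, 9, 10}  B4 = {1, 6, 9, 10}  B5 = {2, 4, 8, 10}  B6 = {2, 7, 8, 10}  B7 = {2, 4, 5, 10}
Tree: B1–B2, B1–B3, B3–B4, B2–B5, B2–B6, B5–B7
Every bag has size at most 4, so the width is 4 − 1 = 3 and tw(G) ≤ 3. Conversely, {1, 6, 9, 10} is a clique of size 4, and the vertices of any clique must share a bag in every tree decomposition; so some bag has ≥ 4 vertices and tw(G) ≥ 3. The upper and lower bounds meet at 3, so that is the treewidth.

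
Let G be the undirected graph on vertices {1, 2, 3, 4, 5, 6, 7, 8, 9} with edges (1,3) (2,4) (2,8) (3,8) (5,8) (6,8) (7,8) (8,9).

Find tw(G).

A width-1 tree decomposition is:
Bags: B1 = {7, 8}  B2 = {5, 8}  B3 = {8, 9}  B4 = {2, 8}  B5 = {6, 8}  B6 = {3, 8}  B7 = {2, 4}  B8 = {1, 3}
Tree: B1–B2, B1–B3, B1–B4, B3–B5, B2–B6, B4–B7, B6–B8
Every bag has size at most 2, so the width is 2 − 1 = 1 and tw(G) ≤ 1. Since G has at least one edge (e.g. 7–8), it is not an edgeless graph, so tw(G) ≥ 1. Therefore the treewidth is 1.

1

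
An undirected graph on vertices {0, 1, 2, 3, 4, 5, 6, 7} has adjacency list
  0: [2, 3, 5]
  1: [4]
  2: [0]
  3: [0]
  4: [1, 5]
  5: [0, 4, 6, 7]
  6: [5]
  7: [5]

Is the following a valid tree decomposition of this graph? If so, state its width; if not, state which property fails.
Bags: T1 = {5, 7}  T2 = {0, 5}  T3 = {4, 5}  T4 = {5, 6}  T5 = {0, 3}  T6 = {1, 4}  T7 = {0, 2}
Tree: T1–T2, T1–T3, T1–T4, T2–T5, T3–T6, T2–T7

Yes; width 1.

Every vertex of G appears in some bag (union = {0, 1, 2, 3, 4, 5, 6, 7}); every edge is covered by a bag; and for each vertex v the set of bags containing v is connected in the bag tree. The decomposition is therefore valid. The largest bag has 2 vertices, so the width is 1.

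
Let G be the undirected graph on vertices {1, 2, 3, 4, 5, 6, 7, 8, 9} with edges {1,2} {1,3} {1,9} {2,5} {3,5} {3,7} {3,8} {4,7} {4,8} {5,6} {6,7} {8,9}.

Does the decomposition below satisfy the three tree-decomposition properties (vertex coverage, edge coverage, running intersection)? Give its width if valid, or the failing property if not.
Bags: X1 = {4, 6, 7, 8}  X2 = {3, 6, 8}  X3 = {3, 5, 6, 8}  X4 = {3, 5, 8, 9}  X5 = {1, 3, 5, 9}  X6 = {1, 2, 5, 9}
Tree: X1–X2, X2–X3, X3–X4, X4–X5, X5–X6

A tree decomposition must satisfy three properties: every vertex lies in some bag; for every edge, both endpoints lie together in some bag; and for every vertex, the bags containing it form a connected subtree. Here edge (7,3) lies in no bag, so the decomposition is invalid.

No — edge (7,3) lies in no bag.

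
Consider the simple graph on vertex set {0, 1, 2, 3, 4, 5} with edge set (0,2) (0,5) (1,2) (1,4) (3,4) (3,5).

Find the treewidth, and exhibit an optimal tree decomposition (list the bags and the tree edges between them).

Every bag has size at most 3, so the width is 3 − 1 = 2 and tw(G) ≤ 2. Since 2–0–5–3–4–1–2 is a cycle in G, G is not acyclic. Forests are exactly the graphs of treewidth ≤ 1, so tw(G) ≥ 2. The upper and lower bounds meet at 2, so that is the treewidth.

Treewidth 2.
Bags: B1 = {0, 2, 5}  B2 = {2, 3, 5}  B3 = {2, 3, 4}  B4 = {1, 2, 4}
Tree: B1–B2, B2–B3, B3–B4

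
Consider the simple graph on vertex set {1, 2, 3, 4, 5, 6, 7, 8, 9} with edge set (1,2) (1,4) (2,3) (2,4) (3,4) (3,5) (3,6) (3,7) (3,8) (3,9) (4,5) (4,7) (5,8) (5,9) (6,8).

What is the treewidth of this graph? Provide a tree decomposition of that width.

The largest bag has 3 vertices, giving width 2; this decomposition certifies tw(G) ≤ 2. Conversely, {1, 2, 4} is a clique of size 3, and the vertices of any clique must share a bag in every tree decomposition; so some bag has ≥ 3 vertices and tw(G) ≥ 2. Hence tw(G) = 2 exactly.

Treewidth 2.
Bags: B1 = {2, 3, 4}  B2 = {3, 4, 5}  B3 = {3, 5, 9}  B4 = {3, 4, 7}  B5 = {3, 5, 8}  B6 = {1, 2, 4}  B7 = {3, 6, 8}
Tree: B1–B2, B2–B3, B1–B4, B2–B5, B1–B6, B5–B7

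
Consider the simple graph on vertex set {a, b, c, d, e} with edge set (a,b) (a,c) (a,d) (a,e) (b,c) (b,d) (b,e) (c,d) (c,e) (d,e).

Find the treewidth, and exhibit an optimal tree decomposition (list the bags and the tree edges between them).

Treewidth 4.
One such decomposition:
Bags: B1 = {a, b, c, d, e}
Tree: (single bag)

With just one bag of size 5, the width is 5 − 1 = 4, so tw(G) ≤ 4. For the lower bound, the 5 vertices {a, b, c, d, e} are pairwise adjacent, and any tree decomposition puts a clique entirely inside one bag — forcing width ≥ 4. Therefore the treewidth is 4.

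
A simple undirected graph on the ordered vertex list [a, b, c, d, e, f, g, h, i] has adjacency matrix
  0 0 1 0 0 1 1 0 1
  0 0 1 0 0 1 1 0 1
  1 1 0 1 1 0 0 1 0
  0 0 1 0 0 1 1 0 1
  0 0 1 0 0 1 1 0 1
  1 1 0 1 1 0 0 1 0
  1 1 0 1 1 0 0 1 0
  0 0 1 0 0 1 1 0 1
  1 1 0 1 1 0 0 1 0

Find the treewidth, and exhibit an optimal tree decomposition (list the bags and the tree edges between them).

Every bag has size at most 5, so the width is 5 − 1 = 4 and tw(G) ≤ 4. For the lower bound: the 5 vertex sets {a,g}, {h,i}, {c,d}, {f}, {b} are disjoint, each induces a connected subgraph, and every pair is joined by at least one edge of G. Contracting each set to a single vertex therefore yields K_{5} as a minor, and since treewidth is minor-monotone, tw(G) ≥ tw(K_{5}) = 4. The upper and lower bounds meet at 4, so that is the treewidth.

Treewidth 4.
One optimal decomposition is:
Bags: B1 = {a, c, f, g, i}  B2 = {c, f, g, h, i}  B3 = {c, d, f, g, i}  B4 = {b, c, f, g, i}  B5 = {c, e, f, g, i}
Tree: B1–B2, B2–B3, B3–B4, B4–B5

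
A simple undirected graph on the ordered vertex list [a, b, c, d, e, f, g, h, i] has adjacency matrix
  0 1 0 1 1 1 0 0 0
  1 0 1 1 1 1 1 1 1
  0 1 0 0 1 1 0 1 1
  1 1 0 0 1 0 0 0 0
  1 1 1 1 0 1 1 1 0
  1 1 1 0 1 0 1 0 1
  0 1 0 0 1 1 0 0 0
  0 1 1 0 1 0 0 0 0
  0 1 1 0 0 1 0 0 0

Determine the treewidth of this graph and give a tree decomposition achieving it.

The largest bag has 4 vertices, giving width 3; this decomposition certifies tw(G) ≤ 3. On the other hand G contains the 4-clique {a, b, d, e}. A clique must lie in a single bag of any decomposition, so no decomposition can have width below 3. The upper and lower bounds meet at 3, so that is the treewidth.

Treewidth 3.
Bags: B1 = {b, c, e, f}  B2 = {b, e, f, g}  B3 = {b, c, e, h}  B4 = {a, b, e, f}  B5 = {a, b, d, e}  B6 = {b, c, f, i}
Tree: B1–B2, B1–B3, B2–B4, B4–B5, B1–B6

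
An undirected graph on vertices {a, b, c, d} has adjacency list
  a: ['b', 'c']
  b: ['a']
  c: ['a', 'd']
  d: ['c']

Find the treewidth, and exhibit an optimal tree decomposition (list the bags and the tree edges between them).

Each bag holds 2 vertices, so the decomposition has width 1, which upper-bounds the treewidth. G has an edge, so its treewidth is at least 1. Combining the bounds, tw(G) = 1.

Treewidth 1.
One such decomposition:
Bags: B1 = {c, d}  B2 = {a, c}  B3 = {a, b}
Tree: B1–B2, B2–B3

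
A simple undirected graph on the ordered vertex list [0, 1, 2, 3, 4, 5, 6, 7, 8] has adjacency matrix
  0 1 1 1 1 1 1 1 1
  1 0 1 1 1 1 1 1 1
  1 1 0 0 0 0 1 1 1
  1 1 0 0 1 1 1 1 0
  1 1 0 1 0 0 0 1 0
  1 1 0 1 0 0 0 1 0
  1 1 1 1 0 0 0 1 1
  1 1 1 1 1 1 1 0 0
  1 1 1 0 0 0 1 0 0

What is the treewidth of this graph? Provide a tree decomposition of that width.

Treewidth 4.
One such decomposition:
Bags: B1 = {0, 1, 2, 6, 7}  B2 = {0, 1, 3, 6, 7}  B3 = {0, 1, 3, 4, 7}  B4 = {0, 1, 2, 6, 8}  B5 = {0, 1, 3, 5, 7}
Tree: B1–B2, B2–B3, B1–B4, B3–B5

Every bag has size at most 5, so the width is 5 − 1 = 4 and tw(G) ≤ 4. Conversely, {0, 1, 2, 6, 8} is a clique of size 5, and the vertices of any clique must share a bag in every tree decomposition; so some bag has ≥ 5 vertices and tw(G) ≥ 4. The upper and lower bounds meet at 4, so that is the treewidth.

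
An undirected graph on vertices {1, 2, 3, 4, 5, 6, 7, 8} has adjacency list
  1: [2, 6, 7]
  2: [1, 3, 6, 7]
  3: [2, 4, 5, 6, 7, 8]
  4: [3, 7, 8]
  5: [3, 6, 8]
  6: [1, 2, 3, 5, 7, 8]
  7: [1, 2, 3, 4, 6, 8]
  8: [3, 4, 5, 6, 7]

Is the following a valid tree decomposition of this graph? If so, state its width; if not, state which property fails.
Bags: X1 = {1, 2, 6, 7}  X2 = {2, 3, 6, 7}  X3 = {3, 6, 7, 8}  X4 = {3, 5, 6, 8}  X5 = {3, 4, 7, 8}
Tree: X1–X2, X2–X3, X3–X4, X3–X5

Yes; width 3.

Checking the three conditions: (i) the bags cover all of {1, 2, 3, 4, 5, 6, 7, 8}; (ii) for each edge, some bag contains both endpoints; (iii) the bags containing any fixed vertex form a subtree. All hold, so the decomposition is valid with width 4 − 1 = 3.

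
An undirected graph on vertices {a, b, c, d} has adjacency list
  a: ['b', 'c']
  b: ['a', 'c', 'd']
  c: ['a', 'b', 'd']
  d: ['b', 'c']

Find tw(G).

2

A width-2 tree decomposition is:
Bags: B1 = {b, c, d}  B2 = {a, b, c}
Tree: B1–B2
Every bag has size at most 3, so the width is 3 − 1 = 2 and tw(G) ≤ 2. For the lower bound, the 3 vertices {b, c, d} are pairwise adjacent, and any tree decomposition puts a clique entirely inside one bag — forcing width ≥ 2. The upper and lower bounds meet at 2, so that is the treewidth.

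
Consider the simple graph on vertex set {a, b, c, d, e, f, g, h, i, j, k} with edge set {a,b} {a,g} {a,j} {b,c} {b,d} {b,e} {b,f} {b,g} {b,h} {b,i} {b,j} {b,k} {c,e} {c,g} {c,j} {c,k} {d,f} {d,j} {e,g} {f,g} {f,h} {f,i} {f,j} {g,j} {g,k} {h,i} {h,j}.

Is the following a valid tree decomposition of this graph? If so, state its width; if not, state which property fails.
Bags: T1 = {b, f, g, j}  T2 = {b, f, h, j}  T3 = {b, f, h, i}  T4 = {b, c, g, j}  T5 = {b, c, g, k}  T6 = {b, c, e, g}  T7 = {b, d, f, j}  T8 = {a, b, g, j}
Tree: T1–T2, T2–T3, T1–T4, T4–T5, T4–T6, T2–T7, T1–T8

Vertex coverage: the bags together contain {a, b, c, d, e, f, g, h, i, j, k}, the full vertex set. Edge coverage: each edge of G has both endpoints in at least one bag. Running intersection: for every vertex, the bags containing it form a connected subtree. All three properties hold, so this is a valid tree decomposition of width max|bag| − 1 = 3, and hence tw(G) ≤ 3.

Yes; width 3.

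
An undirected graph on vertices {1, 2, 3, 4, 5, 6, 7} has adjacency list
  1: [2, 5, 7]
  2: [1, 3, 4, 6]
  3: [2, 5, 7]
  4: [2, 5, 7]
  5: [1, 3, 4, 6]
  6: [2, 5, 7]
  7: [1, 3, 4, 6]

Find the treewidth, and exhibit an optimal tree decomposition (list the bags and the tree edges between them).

Every bag has size at most 4, so the width is 4 − 1 = 3 and tw(G) ≤ 3. For the lower bound: the 4 vertex sets {1,5}, {2,3}, {7}, {4} are disjoint, each induces a connected subgraph, and every pair is joined by at least one edge of G. Contracting each set to a single vertex therefore yields K_{4} as a minor, and since treewidth is minor-monotone, tw(G) ≥ tw(K_{4}) = 3. Hence tw(G) = 3 exactly.

Treewidth 3.
Bags: B1 = {1, 2, 5, 7}  B2 = {2, 3, 5, 7}  B3 = {2, 4, 5, 7}  B4 = {2, 5, 6, 7}
Tree: B1–B2, B2–B3, B3–B4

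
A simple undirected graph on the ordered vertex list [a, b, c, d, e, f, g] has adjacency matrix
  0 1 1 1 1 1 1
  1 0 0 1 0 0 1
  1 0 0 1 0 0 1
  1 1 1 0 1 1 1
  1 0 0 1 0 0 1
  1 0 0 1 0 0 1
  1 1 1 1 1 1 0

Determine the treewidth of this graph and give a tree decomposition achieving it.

Treewidth 3.
Bags: B1 = {a, d, e, g}  B2 = {a, d, f, g}  B3 = {a, b, d, g}  B4 = {a, c, d, g}
Tree: B1–B2, B1–B3, B1–B4

The largest bag has 4 vertices, giving width 3; this decomposition certifies tw(G) ≤ 3. On the other hand G contains the 4-clique {a, d, e, g}. A clique must lie in a single bag of any decomposition, so no decomposition can have width below 3. Combining the bounds, tw(G) = 3.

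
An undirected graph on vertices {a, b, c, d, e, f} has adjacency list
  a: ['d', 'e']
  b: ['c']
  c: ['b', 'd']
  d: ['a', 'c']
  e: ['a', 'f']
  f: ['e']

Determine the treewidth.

1

A width-1 tree decomposition is:
Bags: B1 = {b, c}  B2 = {c, d}  B3 = {a, d}  B4 = {a, e}  B5 = {e, f}
Tree: B1–B2, B2–B3, B3–B4, B4–B5
The largest bag has 2 vertices, giving width 1; this decomposition certifies tw(G) ≤ 1. G has an edge, so its treewidth is at least 1. Hence tw(G) = 1 exactly.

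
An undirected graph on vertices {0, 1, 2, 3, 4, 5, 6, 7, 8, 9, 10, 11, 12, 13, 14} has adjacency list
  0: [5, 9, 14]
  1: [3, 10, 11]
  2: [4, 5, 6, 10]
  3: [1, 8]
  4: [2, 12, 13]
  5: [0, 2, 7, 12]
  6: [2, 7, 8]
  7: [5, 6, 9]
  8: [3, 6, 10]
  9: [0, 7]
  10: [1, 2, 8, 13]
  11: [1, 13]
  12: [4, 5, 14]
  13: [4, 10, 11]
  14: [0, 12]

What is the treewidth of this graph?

A width-3 tree decomposition is:
Bags: B1 = {1, 3, 11, 13}  B2 = {1, 3, 10, 13}  B3 = {3, 8, 10, 13}  B4 = {4, 8, 10, 13}  B5 = {2, 4, 8, 10}  B6 = {2, 4, 6, 8}  B7 = {2, 4, 6, 12}  B8 = {2, 5, 6, 12}  B9 = {5, 6, 7, 12}  B10 = {5, 7, 12, 14}  B11 = {0, 5, 7, 14}  B12 = {0, 7, 9, 14}
Tree: B1–B2, B2–B3, B3–B4, B4–B5, B5–B6, B6–B7, B7–B8, B8–B9, B9–B10, B10–B11, B11–B12
Every bag has size at most 4, so the width is 4 − 1 = 3 and tw(G) ≤ 3. For the lower bound: the 4 vertex sets {1,3,11}, {13}, {10}, {2,4,6,8} are disjoint, each induces a connected subgraph, and every pair is joined by at least one edge of G. Contracting each set to a single vertex therefore yields K_{4} as a minor, and since treewidth is minor-monotone, tw(G) ≥ tw(K_{4}) = 3. The upper and lower bounds meet at 3, so that is the treewidth.

3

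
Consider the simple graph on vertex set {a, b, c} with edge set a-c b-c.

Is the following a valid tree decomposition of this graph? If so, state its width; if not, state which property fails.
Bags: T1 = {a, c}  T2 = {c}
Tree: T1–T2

No — vertex b appears in no bag.

A tree decomposition must satisfy three properties: every vertex lies in some bag; for every edge, both endpoints lie together in some bag; and for every vertex, the bags containing it form a connected subtree. Here vertex b appears in no bag, so the decomposition is invalid.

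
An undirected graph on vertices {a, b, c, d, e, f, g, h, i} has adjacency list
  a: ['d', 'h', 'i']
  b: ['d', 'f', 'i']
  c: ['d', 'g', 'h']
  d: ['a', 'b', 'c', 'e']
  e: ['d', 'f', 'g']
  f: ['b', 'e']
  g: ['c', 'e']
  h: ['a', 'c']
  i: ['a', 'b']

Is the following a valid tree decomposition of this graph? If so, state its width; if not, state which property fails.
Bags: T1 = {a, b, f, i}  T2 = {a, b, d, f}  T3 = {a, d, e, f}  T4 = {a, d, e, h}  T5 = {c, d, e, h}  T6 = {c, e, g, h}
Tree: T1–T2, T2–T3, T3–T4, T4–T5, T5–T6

Yes; width 3.

Checking the three conditions: (i) the bags cover all of {a, b, c, d, e, f, g, h, i}; (ii) for each edge, some bag contains both endpoints; (iii) the bags containing any fixed vertex form a subtree. All hold, so the decomposition is valid with width 4 − 1 = 3.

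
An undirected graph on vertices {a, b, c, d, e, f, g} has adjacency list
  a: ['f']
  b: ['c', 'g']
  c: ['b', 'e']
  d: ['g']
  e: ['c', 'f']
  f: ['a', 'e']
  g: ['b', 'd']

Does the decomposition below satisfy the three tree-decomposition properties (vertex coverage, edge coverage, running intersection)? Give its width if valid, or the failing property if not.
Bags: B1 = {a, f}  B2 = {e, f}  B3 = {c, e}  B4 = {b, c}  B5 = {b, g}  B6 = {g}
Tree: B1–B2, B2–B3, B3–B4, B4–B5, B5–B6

A tree decomposition must satisfy three properties: every vertex lies in some bag; for every edge, both endpoints lie together in some bag; and for every vertex, the bags containing it form a connected subtree. Here vertex d appears in no bag, so the decomposition is invalid.

No — vertex d appears in no bag.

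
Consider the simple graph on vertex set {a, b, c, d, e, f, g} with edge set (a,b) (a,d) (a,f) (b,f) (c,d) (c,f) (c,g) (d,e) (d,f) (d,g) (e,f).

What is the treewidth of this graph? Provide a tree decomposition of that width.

Treewidth 2.
Bags: B1 = {c, d, f}  B2 = {c, d, g}  B3 = {a, d, f}  B4 = {d, e, f}  B5 = {a, b, f}
Tree: B1–B2, B1–B3, B3–B4, B3–B5

The largest bag has 3 vertices, giving width 2; this decomposition certifies tw(G) ≤ 2. For the lower bound, the 3 vertices {c, d, g} are pairwise adjacent, and any tree decomposition puts a clique entirely inside one bag — forcing width ≥ 2. Therefore the treewidth is 2.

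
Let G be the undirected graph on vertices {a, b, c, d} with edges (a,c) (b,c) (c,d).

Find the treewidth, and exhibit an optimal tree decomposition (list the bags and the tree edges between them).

Treewidth 1.
Bags: B1 = {c, d}  B2 = {b, c}  B3 = {a, c}
Tree: B1–B2, B2–B3

The largest bag has 2 vertices, giving width 1; this decomposition certifies tw(G) ≤ 1. G has an edge, so its treewidth is at least 1. The upper and lower bounds meet at 1, so that is the treewidth.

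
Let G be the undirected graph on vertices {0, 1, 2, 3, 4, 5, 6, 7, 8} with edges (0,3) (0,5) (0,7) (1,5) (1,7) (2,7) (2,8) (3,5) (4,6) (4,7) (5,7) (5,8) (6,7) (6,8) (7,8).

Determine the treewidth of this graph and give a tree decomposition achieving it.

The largest bag has 3 vertices, giving width 2; this decomposition certifies tw(G) ≤ 2. Conversely, {0, 3, 5} is a clique of size 3, and the vertices of any clique must share a bag in every tree decomposition; so some bag has ≥ 3 vertices and tw(G) ≥ 2. Hence tw(G) = 2 exactly.

Treewidth 2.
One such decomposition:
Bags: B1 = {6, 7, 8}  B2 = {4, 6, 7}  B3 = {5, 7, 8}  B4 = {1, 5, 7}  B5 = {2, 7, 8}  B6 = {0, 5, 7}  B7 = {0, 3, 5}
Tree: B1–B2, B1–B3, B3–B4, B1–B5, B4–B6, B6–B7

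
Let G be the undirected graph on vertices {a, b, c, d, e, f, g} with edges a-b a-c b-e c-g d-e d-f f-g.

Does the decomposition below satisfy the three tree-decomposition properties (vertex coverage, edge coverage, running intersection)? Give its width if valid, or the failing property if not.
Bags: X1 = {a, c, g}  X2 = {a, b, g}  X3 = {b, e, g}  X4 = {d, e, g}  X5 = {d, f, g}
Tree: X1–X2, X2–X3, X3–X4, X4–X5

Yes; width 2.

Checking the three conditions: (i) the bags cover all of {a, b, c, d, e, f, g}; (ii) for each edge, some bag contains both endpoints; (iii) the bags containing any fixed vertex form a subtree. All hold, so the decomposition is valid with width 3 − 1 = 2.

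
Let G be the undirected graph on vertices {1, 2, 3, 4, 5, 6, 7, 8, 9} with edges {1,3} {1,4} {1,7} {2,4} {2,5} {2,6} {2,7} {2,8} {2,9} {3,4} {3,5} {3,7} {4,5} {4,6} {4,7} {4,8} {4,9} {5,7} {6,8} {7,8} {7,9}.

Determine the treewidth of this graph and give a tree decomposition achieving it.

Treewidth 3.
Bags: B1 = {2, 4, 7, 9}  B2 = {2, 4, 5, 7}  B3 = {2, 4, 7, 8}  B4 = {3, 4, 5, 7}  B5 = {2, 4, 6, 8}  B6 = {1, 3, 4, 7}
Tree: B1–B2, B1–B3, B2–B4, B3–B5, B4–B6

Each bag holds 4 vertices, so the decomposition has width 3, which upper-bounds the treewidth. On the other hand G contains the 4-clique {2, 4, 6, 8}. A clique must lie in a single bag of any decomposition, so no decomposition can have width below 3. Hence tw(G) = 3 exactly.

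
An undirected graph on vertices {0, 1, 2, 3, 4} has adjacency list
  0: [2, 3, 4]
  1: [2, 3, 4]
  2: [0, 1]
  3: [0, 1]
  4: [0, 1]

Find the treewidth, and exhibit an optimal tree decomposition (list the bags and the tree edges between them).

Treewidth 2.
One optimal decomposition is:
Bags: B1 = {0, 1, 3}  B2 = {0, 1, 2}  B3 = {0, 1, 4}
Tree: B1–B2, B2–B3

Each bag holds 3 vertices, so the decomposition has width 2, which upper-bounds the treewidth. For the lower bound, G contains the cycle 0–3–1–2–0, so G is not a forest; only forests have treewidth ≤ 1, hence tw(G) ≥ 2. Combining the bounds, tw(G) = 2.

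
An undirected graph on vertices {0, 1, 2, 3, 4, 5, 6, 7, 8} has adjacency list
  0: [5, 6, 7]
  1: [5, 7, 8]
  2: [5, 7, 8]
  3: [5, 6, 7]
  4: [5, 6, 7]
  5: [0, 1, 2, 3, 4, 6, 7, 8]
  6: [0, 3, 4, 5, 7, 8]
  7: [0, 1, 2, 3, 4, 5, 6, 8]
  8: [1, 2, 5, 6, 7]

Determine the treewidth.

A width-3 tree decomposition is:
Bags: B1 = {3, 5, 6, 7}  B2 = {5, 6, 7, 8}  B3 = {2, 5, 7, 8}  B4 = {0, 5, 6, 7}  B5 = {4, 5, 6, 7}  B6 = {1, 5, 7, 8}
Tree: B1–B2, B2–B3, B2–B4, B4–B5, B2–B6
Every bag has size at most 4, so the width is 4 − 1 = 3 and tw(G) ≤ 3. Conversely, {1, 5, 7, 8} is a clique of size 4, and the vertices of any clique must share a bag in every tree decomposition; so some bag has ≥ 4 vertices and tw(G) ≥ 3. Hence tw(G) = 3 exactly.

3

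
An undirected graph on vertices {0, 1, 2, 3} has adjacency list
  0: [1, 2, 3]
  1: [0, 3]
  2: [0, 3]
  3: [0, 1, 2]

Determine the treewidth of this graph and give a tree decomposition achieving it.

Treewidth 2.
One such decomposition:
Bags: B1 = {0, 1, 3}  B2 = {0, 2, 3}
Tree: B1–B2

Each bag holds 3 vertices, so the decomposition has width 2, which upper-bounds the treewidth. On the other hand G contains the 3-clique {0, 1, 3}. A clique must lie in a single bag of any decomposition, so no decomposition can have width below 2. The upper and lower bounds meet at 2, so that is the treewidth.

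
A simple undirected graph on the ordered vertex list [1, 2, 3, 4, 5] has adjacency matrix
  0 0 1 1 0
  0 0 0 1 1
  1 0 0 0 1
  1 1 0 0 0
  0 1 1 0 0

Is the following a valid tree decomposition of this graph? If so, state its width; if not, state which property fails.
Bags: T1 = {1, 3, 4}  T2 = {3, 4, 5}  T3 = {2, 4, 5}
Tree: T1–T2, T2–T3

Vertex coverage: the bags together contain {1, 2, 3, 4, 5}, the full vertex set. Edge coverage: each edge of G has both endpoints in at least one bag. Running intersection: for every vertex, the bags containing it form a connected subtree. All three properties hold, so this is a valid tree decomposition of width max|bag| − 1 = 2, and hence tw(G) ≤ 2.

Yes; width 2.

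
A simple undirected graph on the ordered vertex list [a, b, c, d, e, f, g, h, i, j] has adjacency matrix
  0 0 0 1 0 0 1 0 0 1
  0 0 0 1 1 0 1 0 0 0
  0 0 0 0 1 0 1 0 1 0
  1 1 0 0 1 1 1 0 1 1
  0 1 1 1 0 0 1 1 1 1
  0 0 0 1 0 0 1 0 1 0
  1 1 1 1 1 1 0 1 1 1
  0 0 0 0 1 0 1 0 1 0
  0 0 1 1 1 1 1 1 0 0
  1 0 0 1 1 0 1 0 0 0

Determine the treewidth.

3

A width-3 tree decomposition is:
Bags: B1 = {d, e, g, i}  B2 = {d, e, g, j}  B3 = {c, e, g, i}  B4 = {e, g, h, i}  B5 = {b, d, e, g}  B6 = {a, d, g, j}  B7 = {d, f, g, i}
Tree: B1–B2, B1–B3, B1–B4, B2–B5, B2–B6, B1–B7
Each bag holds 4 vertices, so the decomposition has width 3, which upper-bounds the treewidth. On the other hand G contains the 4-clique {a, d, g, j}. A clique must lie in a single bag of any decomposition, so no decomposition can have width below 3. Therefore the treewidth is 3.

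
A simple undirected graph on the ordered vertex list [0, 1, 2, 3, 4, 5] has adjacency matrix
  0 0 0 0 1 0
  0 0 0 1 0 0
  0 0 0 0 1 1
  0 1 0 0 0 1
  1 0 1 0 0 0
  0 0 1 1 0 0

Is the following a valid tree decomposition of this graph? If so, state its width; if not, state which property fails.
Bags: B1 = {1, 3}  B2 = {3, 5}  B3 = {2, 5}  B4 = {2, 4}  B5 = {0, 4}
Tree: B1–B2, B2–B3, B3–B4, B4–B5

Yes; width 1.

Every vertex of G appears in some bag (union = {0, 1, 2, 3, 4, 5}); every edge is covered by a bag; and for each vertex v the set of bags containing v is connected in the bag tree. The decomposition is therefore valid. The largest bag has 2 vertices, so the width is 1.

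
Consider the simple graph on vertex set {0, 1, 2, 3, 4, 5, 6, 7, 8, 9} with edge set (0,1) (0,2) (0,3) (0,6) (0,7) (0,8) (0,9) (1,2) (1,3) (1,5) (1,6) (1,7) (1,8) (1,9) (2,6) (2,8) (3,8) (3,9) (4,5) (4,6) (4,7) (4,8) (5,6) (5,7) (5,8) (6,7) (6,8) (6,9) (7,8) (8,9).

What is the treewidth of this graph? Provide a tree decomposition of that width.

The largest bag has 5 vertices, giving width 4; this decomposition certifies tw(G) ≤ 4. Conversely, {0, 1, 3, 8, 9} is a clique of size 5, and the vertices of any clique must share a bag in every tree decomposition; so some bag has ≥ 5 vertices and tw(G) ≥ 4. Therefore the treewidth is 4.

Treewidth 4.
Bags: B1 = {0, 1, 3, 8, 9}  B2 = {0, 1, 6, 8, 9}  B3 = {0, 1, 6, 7, 8}  B4 = {0, 1, 2, 6, 8}  B5 = {1, 5, 6, 7, 8}  B6 = {4, 5, 6, 7, 8}
Tree: B1–B2, B2–B3, B2–B4, B3–B5, B5–B6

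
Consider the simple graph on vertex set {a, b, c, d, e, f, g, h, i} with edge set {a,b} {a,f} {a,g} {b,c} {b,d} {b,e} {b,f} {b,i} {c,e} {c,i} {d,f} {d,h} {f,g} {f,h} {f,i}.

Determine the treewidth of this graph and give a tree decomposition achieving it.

The largest bag has 3 vertices, giving width 2; this decomposition certifies tw(G) ≤ 2. Conversely, {b, c, e} is a clique of size 3, and the vertices of any clique must share a bag in every tree decomposition; so some bag has ≥ 3 vertices and tw(G) ≥ 2. Combining the bounds, tw(G) = 2.

Treewidth 2.
One such decomposition:
Bags: B1 = {b, f, i}  B2 = {a, b, f}  B3 = {b, c, i}  B4 = {a, f, g}  B5 = {b, d, f}  B6 = {d, f, h}  B7 = {b, c, e}
Tree: B1–B2, B1–B3, B2–B4, B1–B5, B5–B6, B3–B7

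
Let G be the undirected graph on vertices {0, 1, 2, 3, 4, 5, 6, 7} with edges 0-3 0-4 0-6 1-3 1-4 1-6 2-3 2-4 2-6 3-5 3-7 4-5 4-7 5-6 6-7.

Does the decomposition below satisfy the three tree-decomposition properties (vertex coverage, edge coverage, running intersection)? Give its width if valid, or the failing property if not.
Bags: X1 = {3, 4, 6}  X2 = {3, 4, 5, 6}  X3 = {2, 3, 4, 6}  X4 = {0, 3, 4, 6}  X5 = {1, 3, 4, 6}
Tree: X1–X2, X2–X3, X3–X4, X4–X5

A tree decomposition must satisfy three properties: every vertex lies in some bag; for every edge, both endpoints lie together in some bag; and for every vertex, the bags containing it form a connected subtree. Here vertex 7 appears in no bag, so the decomposition is invalid.

No — vertex 7 appears in no bag.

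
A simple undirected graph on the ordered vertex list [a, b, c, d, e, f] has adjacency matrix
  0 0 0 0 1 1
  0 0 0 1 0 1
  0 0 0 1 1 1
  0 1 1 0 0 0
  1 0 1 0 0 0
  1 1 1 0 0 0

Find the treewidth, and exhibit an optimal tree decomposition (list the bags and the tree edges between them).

Each bag holds 3 vertices, so the decomposition has width 2, which upper-bounds the treewidth. The edges e–a–f–c–e form a cycle, so G is not a tree and its treewidth is at least 2. Combining the bounds, tw(G) = 2.

Treewidth 2.
One optimal decomposition is:
Bags: B1 = {a, c, e}  B2 = {a, c, f}  B3 = {c, d, f}  B4 = {b, d, f}
Tree: B1–B2, B2–B3, B3–B4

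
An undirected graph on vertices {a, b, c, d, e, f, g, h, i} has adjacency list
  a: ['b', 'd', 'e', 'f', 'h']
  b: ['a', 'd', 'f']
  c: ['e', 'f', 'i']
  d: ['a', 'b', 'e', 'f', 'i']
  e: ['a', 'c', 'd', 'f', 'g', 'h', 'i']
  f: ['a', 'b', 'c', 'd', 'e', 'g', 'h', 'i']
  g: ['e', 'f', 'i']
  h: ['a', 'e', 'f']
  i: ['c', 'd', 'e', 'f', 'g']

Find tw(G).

A width-3 tree decomposition is:
Bags: B1 = {a, d, e, f}  B2 = {d, e, f, i}  B3 = {a, b, d, f}  B4 = {c, e, f, i}  B5 = {e, f, g, i}  B6 = {a, e, f, h}
Tree: B1–B2, B1–B3, B2–B4, B4–B5, B1–B6
Each bag holds 4 vertices, so the decomposition has width 3, which upper-bounds the treewidth. For the lower bound, the 4 vertices {a, e, f, h} are pairwise adjacent, and any tree decomposition puts a clique entirely inside one bag — forcing width ≥ 3. Hence tw(G) = 3 exactly.

3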